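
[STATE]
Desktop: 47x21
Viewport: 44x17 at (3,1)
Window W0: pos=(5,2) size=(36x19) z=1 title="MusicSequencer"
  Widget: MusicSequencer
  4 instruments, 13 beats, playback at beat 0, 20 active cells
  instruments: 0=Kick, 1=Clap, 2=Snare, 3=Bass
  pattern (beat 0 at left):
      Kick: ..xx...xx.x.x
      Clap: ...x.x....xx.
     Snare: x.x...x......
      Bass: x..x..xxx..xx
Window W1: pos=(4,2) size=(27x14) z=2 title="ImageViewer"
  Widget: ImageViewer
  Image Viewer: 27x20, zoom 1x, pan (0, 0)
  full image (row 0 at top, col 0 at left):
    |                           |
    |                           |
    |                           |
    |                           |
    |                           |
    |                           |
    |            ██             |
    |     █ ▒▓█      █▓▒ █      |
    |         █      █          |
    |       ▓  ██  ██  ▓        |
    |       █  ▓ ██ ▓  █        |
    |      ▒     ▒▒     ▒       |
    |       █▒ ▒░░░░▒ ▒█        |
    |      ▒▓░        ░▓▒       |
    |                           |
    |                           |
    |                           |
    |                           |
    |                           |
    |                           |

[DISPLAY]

                                            
 ┏━━━━━━━━━━━━━━━━━━━━━━━━━┓━━━━━━━━━┓      
 ┃ ImageViewer             ┃         ┃      
 ┠─────────────────────────┨─────────┨      
 ┃                         ┃         ┃      
 ┃                         ┃         ┃      
 ┃                         ┃         ┃      
 ┃                         ┃         ┃      
 ┃                         ┃         ┃      
 ┃                         ┃         ┃      
 ┃            ██           ┃         ┃      
 ┃     █ ▒▓█      █▓▒ █    ┃         ┃      
 ┃         █      █        ┃         ┃      
 ┃       ▓  ██  ██  ▓      ┃         ┃      
 ┗━━━━━━━━━━━━━━━━━━━━━━━━━┛         ┃      
  ┃                                  ┃      
  ┃                                  ┃      


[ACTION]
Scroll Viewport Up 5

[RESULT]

                                            
                                            
 ┏━━━━━━━━━━━━━━━━━━━━━━━━━┓━━━━━━━━━┓      
 ┃ ImageViewer             ┃         ┃      
 ┠─────────────────────────┨─────────┨      
 ┃                         ┃         ┃      
 ┃                         ┃         ┃      
 ┃                         ┃         ┃      
 ┃                         ┃         ┃      
 ┃                         ┃         ┃      
 ┃                         ┃         ┃      
 ┃            ██           ┃         ┃      
 ┃     █ ▒▓█      █▓▒ █    ┃         ┃      
 ┃         █      █        ┃         ┃      
 ┃       ▓  ██  ██  ▓      ┃         ┃      
 ┗━━━━━━━━━━━━━━━━━━━━━━━━━┛         ┃      
  ┃                                  ┃      


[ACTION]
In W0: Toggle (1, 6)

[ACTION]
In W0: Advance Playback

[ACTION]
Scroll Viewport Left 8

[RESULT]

                                            
                                            
    ┏━━━━━━━━━━━━━━━━━━━━━━━━━┓━━━━━━━━━┓   
    ┃ ImageViewer             ┃         ┃   
    ┠─────────────────────────┨─────────┨   
    ┃                         ┃         ┃   
    ┃                         ┃         ┃   
    ┃                         ┃         ┃   
    ┃                         ┃         ┃   
    ┃                         ┃         ┃   
    ┃                         ┃         ┃   
    ┃            ██           ┃         ┃   
    ┃     █ ▒▓█      █▓▒ █    ┃         ┃   
    ┃         █      █        ┃         ┃   
    ┃       ▓  ██  ██  ▓      ┃         ┃   
    ┗━━━━━━━━━━━━━━━━━━━━━━━━━┛         ┃   
     ┃                                  ┃   


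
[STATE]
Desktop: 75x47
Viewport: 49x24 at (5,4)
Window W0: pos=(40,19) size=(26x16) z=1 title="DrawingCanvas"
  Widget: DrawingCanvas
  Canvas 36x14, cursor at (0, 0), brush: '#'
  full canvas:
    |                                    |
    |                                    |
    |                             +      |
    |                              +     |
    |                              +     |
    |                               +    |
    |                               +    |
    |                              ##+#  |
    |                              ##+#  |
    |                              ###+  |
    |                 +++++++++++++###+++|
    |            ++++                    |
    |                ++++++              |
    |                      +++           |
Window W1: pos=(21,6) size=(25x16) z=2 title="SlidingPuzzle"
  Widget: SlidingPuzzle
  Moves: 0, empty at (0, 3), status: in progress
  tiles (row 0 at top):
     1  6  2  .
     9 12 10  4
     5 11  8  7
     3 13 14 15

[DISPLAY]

                                                 
                                                 
                ┏━━━━━━━━━━━━━━━━━━━━━━━┓        
                ┃ SlidingPuzzle         ┃        
                ┠───────────────────────┨        
                ┃┌────┬────┬────┬────┐  ┃        
                ┃│  1 │  6 │  2 │    │  ┃        
                ┃├────┼────┼────┼────┤  ┃        
                ┃│  9 │ 12 │ 10 │  4 │  ┃        
                ┃├────┼────┼────┼────┤  ┃        
                ┃│  5 │ 11 │  8 │  7 │  ┃        
                ┃├────┼────┼────┼────┤  ┃        
                ┃│  3 │ 13 │ 14 │ 15 │  ┃        
                ┃└────┴────┴────┴────┘  ┃        
                ┃Moves: 0               ┃        
                ┃                       ┃━━━━━━━━
                ┃                       ┃ingCanva
                ┗━━━━━━━━━━━━━━━━━━━━━━━┛────────
                                   ┃+            
                                   ┃             
                                   ┃             
                                   ┃             
                                   ┃             
                                   ┃             


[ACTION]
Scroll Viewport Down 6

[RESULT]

                ┃│  1 │  6 │  2 │    │  ┃        
                ┃├────┼────┼────┼────┤  ┃        
                ┃│  9 │ 12 │ 10 │  4 │  ┃        
                ┃├────┼────┼────┼────┤  ┃        
                ┃│  5 │ 11 │  8 │  7 │  ┃        
                ┃├────┼────┼────┼────┤  ┃        
                ┃│  3 │ 13 │ 14 │ 15 │  ┃        
                ┃└────┴────┴────┴────┘  ┃        
                ┃Moves: 0               ┃        
                ┃                       ┃━━━━━━━━
                ┃                       ┃ingCanva
                ┗━━━━━━━━━━━━━━━━━━━━━━━┛────────
                                   ┃+            
                                   ┃             
                                   ┃             
                                   ┃             
                                   ┃             
                                   ┃             
                                   ┃             
                                   ┃             
                                   ┃             
                                   ┃             
                                   ┃             
                                   ┃            +


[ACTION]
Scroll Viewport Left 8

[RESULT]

                     ┃│  1 │  6 │  2 │    │  ┃   
                     ┃├────┼────┼────┼────┤  ┃   
                     ┃│  9 │ 12 │ 10 │  4 │  ┃   
                     ┃├────┼────┼────┼────┤  ┃   
                     ┃│  5 │ 11 │  8 │  7 │  ┃   
                     ┃├────┼────┼────┼────┤  ┃   
                     ┃│  3 │ 13 │ 14 │ 15 │  ┃   
                     ┃└────┴────┴────┴────┘  ┃   
                     ┃Moves: 0               ┃   
                     ┃                       ┃━━━
                     ┃                       ┃ing
                     ┗━━━━━━━━━━━━━━━━━━━━━━━┛───
                                        ┃+       
                                        ┃        
                                        ┃        
                                        ┃        
                                        ┃        
                                        ┃        
                                        ┃        
                                        ┃        
                                        ┃        
                                        ┃        
                                        ┃        
                                        ┃        


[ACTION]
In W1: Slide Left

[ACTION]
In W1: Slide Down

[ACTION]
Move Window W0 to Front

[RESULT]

                     ┃│  1 │  6 │  2 │    │  ┃   
                     ┃├────┼────┼────┼────┤  ┃   
                     ┃│  9 │ 12 │ 10 │  4 │  ┃   
                     ┃├────┼────┼────┼────┤  ┃   
                     ┃│  5 │ 11 │  8 │  7 │  ┃   
                     ┃├────┼────┼────┼────┤  ┃   
                     ┃│  3 │ 13 │ 14 │ 15 │  ┃   
                     ┃└────┴────┴────┴────┘  ┃   
                     ┃Moves: 0               ┃   
                     ┃                  ┏━━━━━━━━
                     ┃                  ┃ Drawing
                     ┗━━━━━━━━━━━━━━━━━━┠────────
                                        ┃+       
                                        ┃        
                                        ┃        
                                        ┃        
                                        ┃        
                                        ┃        
                                        ┃        
                                        ┃        
                                        ┃        
                                        ┃        
                                        ┃        
                                        ┃        


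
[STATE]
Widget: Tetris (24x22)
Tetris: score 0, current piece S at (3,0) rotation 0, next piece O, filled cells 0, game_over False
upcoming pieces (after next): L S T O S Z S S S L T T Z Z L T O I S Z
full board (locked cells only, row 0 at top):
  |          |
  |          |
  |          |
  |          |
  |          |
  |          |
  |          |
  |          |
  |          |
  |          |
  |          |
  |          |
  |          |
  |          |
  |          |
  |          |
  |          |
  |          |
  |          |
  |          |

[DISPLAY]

    ░░    │Next:        
   ░░     │▓▓           
          │▓▓           
          │             
          │             
          │             
          │Score:       
          │0            
          │             
          │             
          │             
          │             
          │             
          │             
          │             
          │             
          │             
          │             
          │             
          │             
          │             
          │             


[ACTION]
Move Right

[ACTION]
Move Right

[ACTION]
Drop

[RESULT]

          │Next:        
      ░░  │▓▓           
     ░░   │▓▓           
          │             
          │             
          │             
          │Score:       
          │0            
          │             
          │             
          │             
          │             
          │             
          │             
          │             
          │             
          │             
          │             
          │             
          │             
          │             
          │             


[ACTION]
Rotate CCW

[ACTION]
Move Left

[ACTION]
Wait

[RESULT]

          │Next:        
          │▓▓           
    ░     │▓▓           
    ░░    │             
     ░    │             
          │             
          │Score:       
          │0            
          │             
          │             
          │             
          │             
          │             
          │             
          │             
          │             
          │             
          │             
          │             
          │             
          │             
          │             


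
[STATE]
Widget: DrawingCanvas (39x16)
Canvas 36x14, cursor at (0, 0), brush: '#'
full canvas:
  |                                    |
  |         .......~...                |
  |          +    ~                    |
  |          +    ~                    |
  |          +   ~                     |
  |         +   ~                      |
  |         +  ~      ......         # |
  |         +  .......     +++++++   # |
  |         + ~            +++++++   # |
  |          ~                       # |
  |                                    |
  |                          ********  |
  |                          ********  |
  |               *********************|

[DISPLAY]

+                                      
         .......~...                   
          +    ~                       
          +    ~                       
          +   ~                        
         +   ~                         
         +  ~      ......         #    
         +  .......     +++++++   #    
         + ~            +++++++   #    
          ~                       #    
                                       
                          ********     
                          ********     
               *********************   
                                       
                                       


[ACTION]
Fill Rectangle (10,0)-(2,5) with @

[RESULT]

+                                      
         .......~...                   
@@@@@@    +    ~                       
@@@@@@    +    ~                       
@@@@@@    +   ~                        
@@@@@@   +   ~                         
@@@@@@   +  ~      ......         #    
@@@@@@   +  .......     +++++++   #    
@@@@@@   + ~            +++++++   #    
@@@@@@    ~                       #    
@@@@@@                                 
                          ********     
                          ********     
               *********************   
                                       
                                       


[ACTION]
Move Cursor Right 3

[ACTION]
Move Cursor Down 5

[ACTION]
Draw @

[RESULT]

                                       
         .......~...                   
@@@@@@    +    ~                       
@@@@@@    +    ~                       
@@@@@@    +   ~                        
@@@@@@   +   ~                         
@@@@@@   +  ~      ......         #    
@@@@@@   +  .......     +++++++   #    
@@@@@@   + ~            +++++++   #    
@@@@@@    ~                       #    
@@@@@@                                 
                          ********     
                          ********     
               *********************   
                                       
                                       


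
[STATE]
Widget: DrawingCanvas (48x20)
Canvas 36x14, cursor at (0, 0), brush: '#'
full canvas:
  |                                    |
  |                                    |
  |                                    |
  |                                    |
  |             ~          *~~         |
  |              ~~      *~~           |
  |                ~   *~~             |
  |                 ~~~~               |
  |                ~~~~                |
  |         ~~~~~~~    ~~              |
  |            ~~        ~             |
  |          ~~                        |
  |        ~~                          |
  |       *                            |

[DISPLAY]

+                                               
                                                
                                                
                                                
             ~          *~~                     
              ~~      *~~                       
                ~   *~~                         
                 ~~~~                           
                ~~~~                            
         ~~~~~~~    ~~                          
            ~~        ~                         
          ~~                                    
        ~~                                      
       *                                        
                                                
                                                
                                                
                                                
                                                
                                                


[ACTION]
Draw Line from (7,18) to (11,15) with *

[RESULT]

+                                               
                                                
                                                
                                                
             ~          *~~                     
              ~~      *~~                       
                ~   *~~                         
                 ~*~~                           
                ~*~~                            
         ~~~~~~~ *  ~~                          
            ~~  *     ~                         
          ~~   *                                
        ~~                                      
       *                                        
                                                
                                                
                                                
                                                
                                                
                                                


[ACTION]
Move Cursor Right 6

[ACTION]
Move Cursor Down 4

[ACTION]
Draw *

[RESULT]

                                                
                                                
                                                
                                                
      *      ~          *~~                     
              ~~      *~~                       
                ~   *~~                         
                 ~*~~                           
                ~*~~                            
         ~~~~~~~ *  ~~                          
            ~~  *     ~                         
          ~~   *                                
        ~~                                      
       *                                        
                                                
                                                
                                                
                                                
                                                
                                                


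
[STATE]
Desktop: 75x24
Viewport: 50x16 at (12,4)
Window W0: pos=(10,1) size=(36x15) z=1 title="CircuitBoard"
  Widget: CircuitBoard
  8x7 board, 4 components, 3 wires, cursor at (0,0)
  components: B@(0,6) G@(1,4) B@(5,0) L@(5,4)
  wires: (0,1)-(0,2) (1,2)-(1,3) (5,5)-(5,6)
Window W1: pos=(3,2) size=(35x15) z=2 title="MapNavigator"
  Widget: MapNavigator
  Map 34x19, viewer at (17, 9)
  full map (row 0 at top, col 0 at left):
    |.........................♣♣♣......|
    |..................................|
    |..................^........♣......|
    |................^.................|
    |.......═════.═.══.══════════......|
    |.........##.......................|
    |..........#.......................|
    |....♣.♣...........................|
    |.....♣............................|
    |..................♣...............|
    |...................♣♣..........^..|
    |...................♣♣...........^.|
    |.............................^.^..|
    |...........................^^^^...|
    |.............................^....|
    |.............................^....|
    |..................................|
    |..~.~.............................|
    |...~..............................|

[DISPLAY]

─────────────────────────┨       ┃                
═══.═.══.══════════......┃ B     ┃                
##.......................┃       ┃                
.#.......................┃       ┃                
.........................┃       ┃                
.........................┃       ┃                
........@♣...............┃       ┃                
..........♣♣..........^..┃       ┃                
..........♣♣...........^.┃       ┃                
....................^.^..┃       ┃                
..................^^^^...┃       ┃                
....................^....┃━━━━━━━┛                
━━━━━━━━━━━━━━━━━━━━━━━━━┛                        
                                                  
                                                  
                                                  


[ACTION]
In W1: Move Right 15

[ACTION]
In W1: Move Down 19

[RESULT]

─────────────────────────┨       ┃                
...^^^^...               ┃ B     ┃                
.....^....               ┃       ┃                
.....^....               ┃       ┃                
..........               ┃       ┃                
..........               ┃       ┃                
........@.               ┃       ┃                
                         ┃       ┃                
                         ┃       ┃                
                         ┃       ┃                
                         ┃       ┃                
                         ┃━━━━━━━┛                
━━━━━━━━━━━━━━━━━━━━━━━━━┛                        
                                                  
                                                  
                                                  


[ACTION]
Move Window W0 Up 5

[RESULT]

─────────────────────────┨ B     ┃                
...^^^^...               ┃       ┃                
.....^....               ┃       ┃                
.....^....               ┃       ┃                
..........               ┃       ┃                
..........               ┃       ┃                
........@.               ┃       ┃                
                         ┃       ┃                
                         ┃       ┃                
                         ┃       ┃                
                         ┃━━━━━━━┛                
                         ┃                        
━━━━━━━━━━━━━━━━━━━━━━━━━┛                        
                                                  
                                                  
                                                  


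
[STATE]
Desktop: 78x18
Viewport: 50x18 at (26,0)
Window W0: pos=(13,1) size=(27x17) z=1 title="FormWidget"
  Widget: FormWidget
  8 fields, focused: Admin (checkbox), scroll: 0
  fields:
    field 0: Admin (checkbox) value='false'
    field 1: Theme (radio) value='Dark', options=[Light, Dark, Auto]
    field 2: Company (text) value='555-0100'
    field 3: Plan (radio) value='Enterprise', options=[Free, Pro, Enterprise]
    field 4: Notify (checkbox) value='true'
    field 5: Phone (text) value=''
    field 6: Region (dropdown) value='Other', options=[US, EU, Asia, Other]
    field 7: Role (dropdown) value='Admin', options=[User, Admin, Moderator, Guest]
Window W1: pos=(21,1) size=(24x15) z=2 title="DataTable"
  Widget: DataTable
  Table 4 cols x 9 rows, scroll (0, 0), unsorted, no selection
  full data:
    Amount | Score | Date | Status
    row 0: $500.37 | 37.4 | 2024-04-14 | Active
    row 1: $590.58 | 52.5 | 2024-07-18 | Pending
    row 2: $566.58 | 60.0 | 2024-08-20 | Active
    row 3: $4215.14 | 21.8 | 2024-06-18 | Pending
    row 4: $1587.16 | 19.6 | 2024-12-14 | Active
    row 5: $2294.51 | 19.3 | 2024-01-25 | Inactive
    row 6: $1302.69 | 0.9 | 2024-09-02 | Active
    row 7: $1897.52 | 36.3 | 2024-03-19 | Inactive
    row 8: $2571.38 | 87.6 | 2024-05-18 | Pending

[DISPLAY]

                                                  
━━━━━━━━━━━━━━━━━━┓                               
aTable            ┃                               
──────────────────┨                               
nt  │Score│Date   ┃                               
────┼─────┼───────┃                               
.37 │37.4 │2024-04┃                               
.58 │52.5 │2024-07┃                               
.58 │60.0 │2024-08┃                               
5.14│21.8 │2024-06┃                               
7.16│19.6 │2024-12┃                               
4.51│19.3 │2024-01┃                               
2.69│0.9  │2024-09┃                               
7.52│36.3 │2024-03┃                               
1.38│87.6 │2024-05┃                               
━━━━━━━━━━━━━━━━━━┛                               
             ┃                                    
━━━━━━━━━━━━━┛                                    


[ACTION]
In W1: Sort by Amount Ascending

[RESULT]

                                                  
━━━━━━━━━━━━━━━━━━┓                               
aTable            ┃                               
──────────────────┨                               
nt ▲│Score│Date   ┃                               
────┼─────┼───────┃                               
.37 │37.4 │2024-04┃                               
.58 │60.0 │2024-08┃                               
.58 │52.5 │2024-07┃                               
2.69│0.9  │2024-09┃                               
7.16│19.6 │2024-12┃                               
7.52│36.3 │2024-03┃                               
4.51│19.3 │2024-01┃                               
1.38│87.6 │2024-05┃                               
5.14│21.8 │2024-06┃                               
━━━━━━━━━━━━━━━━━━┛                               
             ┃                                    
━━━━━━━━━━━━━┛                                    


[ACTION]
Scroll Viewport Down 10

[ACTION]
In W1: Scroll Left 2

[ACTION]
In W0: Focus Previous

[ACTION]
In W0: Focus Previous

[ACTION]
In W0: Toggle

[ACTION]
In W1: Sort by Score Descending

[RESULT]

                                                  
━━━━━━━━━━━━━━━━━━┓                               
aTable            ┃                               
──────────────────┨                               
nt  │Scor▼│Date   ┃                               
────┼─────┼───────┃                               
1.38│87.6 │2024-05┃                               
.58 │60.0 │2024-08┃                               
.58 │52.5 │2024-07┃                               
.37 │37.4 │2024-04┃                               
7.52│36.3 │2024-03┃                               
5.14│21.8 │2024-06┃                               
7.16│19.6 │2024-12┃                               
4.51│19.3 │2024-01┃                               
2.69│0.9  │2024-09┃                               
━━━━━━━━━━━━━━━━━━┛                               
             ┃                                    
━━━━━━━━━━━━━┛                                    


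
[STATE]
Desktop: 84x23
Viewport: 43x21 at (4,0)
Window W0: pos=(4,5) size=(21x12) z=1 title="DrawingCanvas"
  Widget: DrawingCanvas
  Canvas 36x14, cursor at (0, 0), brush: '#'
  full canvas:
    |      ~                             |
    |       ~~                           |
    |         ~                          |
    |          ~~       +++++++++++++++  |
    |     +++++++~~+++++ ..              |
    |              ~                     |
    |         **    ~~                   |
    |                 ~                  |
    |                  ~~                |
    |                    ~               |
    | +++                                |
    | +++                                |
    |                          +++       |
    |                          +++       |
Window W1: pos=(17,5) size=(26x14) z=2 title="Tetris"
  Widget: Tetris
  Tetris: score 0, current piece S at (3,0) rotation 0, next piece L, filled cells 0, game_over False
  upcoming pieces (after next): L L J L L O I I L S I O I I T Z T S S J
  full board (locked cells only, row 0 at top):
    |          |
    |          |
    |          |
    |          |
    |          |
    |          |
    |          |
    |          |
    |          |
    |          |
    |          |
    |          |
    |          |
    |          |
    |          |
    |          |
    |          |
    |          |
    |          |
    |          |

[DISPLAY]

                                           
                                           
                                           
                                           
                                           
┏━━━━━━━━━━━━┏━━━━━━━━━━━━━━━━━━━━━━━━┓    
┃ DrawingCanv┃ Tetris                 ┃    
┠────────────┠────────────────────────┨    
┃+     ~     ┃          │Next:        ┃    
┃       ~~   ┃          │  ▒          ┃    
┃         ~  ┃          │▒▒▒          ┃    
┃          ~~┃          │             ┃    
┃     +++++++┃          │             ┃    
┃            ┃          │             ┃    
┃         ** ┃          │Score:       ┃    
┃            ┃          │0            ┃    
┗━━━━━━━━━━━━┃          │             ┃    
             ┃          │             ┃    
             ┗━━━━━━━━━━━━━━━━━━━━━━━━┛    
                                           
                                           


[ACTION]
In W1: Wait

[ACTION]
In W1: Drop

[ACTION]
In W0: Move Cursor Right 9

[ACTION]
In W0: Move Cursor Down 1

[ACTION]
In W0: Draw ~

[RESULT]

                                           
                                           
                                           
                                           
                                           
┏━━━━━━━━━━━━┏━━━━━━━━━━━━━━━━━━━━━━━━┓    
┃ DrawingCanv┃ Tetris                 ┃    
┠────────────┠────────────────────────┨    
┃      ~     ┃          │Next:        ┃    
┃       ~~~  ┃          │  ▒          ┃    
┃         ~  ┃          │▒▒▒          ┃    
┃          ~~┃          │             ┃    
┃     +++++++┃          │             ┃    
┃            ┃          │             ┃    
┃         ** ┃          │Score:       ┃    
┃            ┃          │0            ┃    
┗━━━━━━━━━━━━┃          │             ┃    
             ┃          │             ┃    
             ┗━━━━━━━━━━━━━━━━━━━━━━━━┛    
                                           
                                           


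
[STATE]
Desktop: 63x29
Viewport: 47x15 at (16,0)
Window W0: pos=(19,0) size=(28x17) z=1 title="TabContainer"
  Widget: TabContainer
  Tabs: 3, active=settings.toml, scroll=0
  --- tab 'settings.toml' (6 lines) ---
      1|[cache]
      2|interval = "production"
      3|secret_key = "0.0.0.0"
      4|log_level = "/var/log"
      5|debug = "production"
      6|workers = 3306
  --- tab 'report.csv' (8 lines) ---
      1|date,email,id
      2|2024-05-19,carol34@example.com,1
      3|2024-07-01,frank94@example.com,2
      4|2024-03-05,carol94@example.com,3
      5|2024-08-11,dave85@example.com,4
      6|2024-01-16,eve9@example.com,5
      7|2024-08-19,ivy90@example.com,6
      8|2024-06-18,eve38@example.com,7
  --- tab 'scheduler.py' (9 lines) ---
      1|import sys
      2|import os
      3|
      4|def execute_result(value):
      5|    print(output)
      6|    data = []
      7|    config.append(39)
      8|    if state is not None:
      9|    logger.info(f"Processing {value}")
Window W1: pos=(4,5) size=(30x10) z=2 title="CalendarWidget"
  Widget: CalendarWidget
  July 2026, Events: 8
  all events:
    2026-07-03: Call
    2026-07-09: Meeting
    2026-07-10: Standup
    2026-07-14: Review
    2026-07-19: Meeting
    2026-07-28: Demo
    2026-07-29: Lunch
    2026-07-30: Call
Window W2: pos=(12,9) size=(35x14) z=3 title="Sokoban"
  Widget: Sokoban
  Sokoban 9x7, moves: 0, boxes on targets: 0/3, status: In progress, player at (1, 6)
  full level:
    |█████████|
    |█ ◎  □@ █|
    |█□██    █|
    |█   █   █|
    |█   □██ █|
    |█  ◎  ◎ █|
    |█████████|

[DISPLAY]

   ┏━━━━━━━━━━━━━━━━━━━━━━━━━━┓                
   ┃ TabContainer             ┃                
   ┠──────────────────────────┨                
   ┃[settings.toml]│ report.cs┃                
   ┃──────────────────────────┃                
━━━━━━━━━━━━━━━━━┓            ┃                
dget             ┃oduction"   ┃                
─────────────────┨0.0.0.0"    ┃                
ly 2026          ┃var/log"    ┃                
━━━━━━━━━━━━━━━━━━━━━━━━━━━━━━┓                
koban                         ┃                
──────────────────────────────┨                
██████                        ┃                
  □@ █                        ┃                
█    █                        ┃                


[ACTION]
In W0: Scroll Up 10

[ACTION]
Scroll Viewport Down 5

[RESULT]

━━━━━━━━━━━━━━━━━┓            ┃                
dget             ┃oduction"   ┃                
─────────────────┨0.0.0.0"    ┃                
ly 2026          ┃var/log"    ┃                
━━━━━━━━━━━━━━━━━━━━━━━━━━━━━━┓                
koban                         ┃                
──────────────────────────────┨                
██████                        ┃                
  □@ █                        ┃                
█    █                        ┃                
 █   █                        ┃                
 □██ █                        ┃                
◎  ◎ █                        ┃                
██████                        ┃                
es: 0  0/3                    ┃                


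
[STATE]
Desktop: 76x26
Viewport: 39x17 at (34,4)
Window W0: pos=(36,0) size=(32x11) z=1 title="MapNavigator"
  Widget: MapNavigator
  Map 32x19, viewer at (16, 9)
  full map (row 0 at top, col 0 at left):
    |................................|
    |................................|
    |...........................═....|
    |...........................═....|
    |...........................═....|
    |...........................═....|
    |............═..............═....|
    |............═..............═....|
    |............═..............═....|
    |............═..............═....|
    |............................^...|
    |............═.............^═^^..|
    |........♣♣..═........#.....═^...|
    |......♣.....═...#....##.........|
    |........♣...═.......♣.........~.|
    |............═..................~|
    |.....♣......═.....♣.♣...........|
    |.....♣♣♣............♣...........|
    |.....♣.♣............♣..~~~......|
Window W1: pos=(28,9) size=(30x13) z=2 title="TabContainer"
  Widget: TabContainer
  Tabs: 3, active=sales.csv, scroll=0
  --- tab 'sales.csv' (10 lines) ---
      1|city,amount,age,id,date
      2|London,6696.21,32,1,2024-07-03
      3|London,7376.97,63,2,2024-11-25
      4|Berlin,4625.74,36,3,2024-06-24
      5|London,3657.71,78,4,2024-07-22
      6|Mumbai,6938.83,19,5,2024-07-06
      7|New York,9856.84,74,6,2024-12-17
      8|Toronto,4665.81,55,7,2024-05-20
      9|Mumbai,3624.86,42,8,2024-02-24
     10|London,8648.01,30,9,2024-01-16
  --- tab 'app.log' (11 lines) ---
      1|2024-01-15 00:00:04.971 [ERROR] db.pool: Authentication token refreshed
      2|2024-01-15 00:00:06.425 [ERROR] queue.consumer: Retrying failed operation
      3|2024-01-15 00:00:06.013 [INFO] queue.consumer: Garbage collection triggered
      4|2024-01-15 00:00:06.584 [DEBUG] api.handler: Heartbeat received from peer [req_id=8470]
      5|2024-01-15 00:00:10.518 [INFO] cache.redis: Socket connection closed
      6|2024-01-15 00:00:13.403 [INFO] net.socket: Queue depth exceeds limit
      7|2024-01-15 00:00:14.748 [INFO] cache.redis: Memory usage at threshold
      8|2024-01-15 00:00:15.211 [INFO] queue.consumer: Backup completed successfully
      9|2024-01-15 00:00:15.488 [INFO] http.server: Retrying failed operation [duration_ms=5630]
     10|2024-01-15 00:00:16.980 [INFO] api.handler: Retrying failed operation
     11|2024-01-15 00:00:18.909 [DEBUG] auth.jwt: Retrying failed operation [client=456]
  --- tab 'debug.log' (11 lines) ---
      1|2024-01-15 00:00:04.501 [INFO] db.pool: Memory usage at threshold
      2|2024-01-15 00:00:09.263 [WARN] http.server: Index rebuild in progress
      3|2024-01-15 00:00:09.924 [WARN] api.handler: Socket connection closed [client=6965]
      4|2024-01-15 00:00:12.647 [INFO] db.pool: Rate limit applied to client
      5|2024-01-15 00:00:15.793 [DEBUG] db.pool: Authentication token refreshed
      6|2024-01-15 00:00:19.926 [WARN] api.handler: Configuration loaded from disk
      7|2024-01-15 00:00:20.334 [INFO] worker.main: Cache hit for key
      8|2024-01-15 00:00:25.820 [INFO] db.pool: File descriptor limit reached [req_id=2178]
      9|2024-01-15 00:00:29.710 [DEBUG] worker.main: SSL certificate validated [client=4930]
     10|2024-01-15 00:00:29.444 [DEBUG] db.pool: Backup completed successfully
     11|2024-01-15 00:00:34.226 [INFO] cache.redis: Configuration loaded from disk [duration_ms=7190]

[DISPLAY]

  ┃...........═..............═...┃     
  ┃...........═..............═...┃     
  ┃...........═...@..........═...┃     
  ┃...........................^..┃     
  ┃...........═.............^═^^.┃     
━━━━━━━━━━━━━━━━━━━━━━━┓.....═^..┃     
ontainer               ┃━━━━━━━━━┛     
───────────────────────┨               
s.csv]│ app.log │ debug┃               
───────────────────────┃               
amount,age,id,date     ┃               
n,6696.21,32,1,2024-07-┃               
n,7376.97,63,2,2024-11-┃               
n,4625.74,36,3,2024-06-┃               
n,3657.71,78,4,2024-07-┃               
i,6938.83,19,5,2024-07-┃               
ork,9856.84,74,6,2024-1┃               


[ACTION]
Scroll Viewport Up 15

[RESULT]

  ┏━━━━━━━━━━━━━━━━━━━━━━━━━━━━━━┓     
  ┃ MapNavigator                 ┃     
  ┠──────────────────────────────┨     
  ┃...........═..............═...┃     
  ┃...........═..............═...┃     
  ┃...........═..............═...┃     
  ┃...........═...@..........═...┃     
  ┃...........................^..┃     
  ┃...........═.............^═^^.┃     
━━━━━━━━━━━━━━━━━━━━━━━┓.....═^..┃     
ontainer               ┃━━━━━━━━━┛     
───────────────────────┨               
s.csv]│ app.log │ debug┃               
───────────────────────┃               
amount,age,id,date     ┃               
n,6696.21,32,1,2024-07-┃               
n,7376.97,63,2,2024-11-┃               


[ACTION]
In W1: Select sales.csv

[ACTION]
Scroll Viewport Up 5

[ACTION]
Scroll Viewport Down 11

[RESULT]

━━━━━━━━━━━━━━━━━━━━━━━┓.....═^..┃     
ontainer               ┃━━━━━━━━━┛     
───────────────────────┨               
s.csv]│ app.log │ debug┃               
───────────────────────┃               
amount,age,id,date     ┃               
n,6696.21,32,1,2024-07-┃               
n,7376.97,63,2,2024-11-┃               
n,4625.74,36,3,2024-06-┃               
n,3657.71,78,4,2024-07-┃               
i,6938.83,19,5,2024-07-┃               
ork,9856.84,74,6,2024-1┃               
━━━━━━━━━━━━━━━━━━━━━━━┛               
                                       
                                       
                                       
                                       
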